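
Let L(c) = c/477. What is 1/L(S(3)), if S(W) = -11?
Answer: -477/11 ≈ -43.364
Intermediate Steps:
L(c) = c/477 (L(c) = c*(1/477) = c/477)
1/L(S(3)) = 1/((1/477)*(-11)) = 1/(-11/477) = -477/11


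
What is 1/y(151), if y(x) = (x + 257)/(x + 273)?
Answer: 53/51 ≈ 1.0392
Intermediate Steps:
y(x) = (257 + x)/(273 + x)
1/y(151) = 1/((257 + 151)/(273 + 151)) = 1/(408/424) = 1/((1/424)*408) = 1/(51/53) = 53/51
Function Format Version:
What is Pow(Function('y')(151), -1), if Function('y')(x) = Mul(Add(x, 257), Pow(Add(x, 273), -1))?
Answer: Rational(53, 51) ≈ 1.0392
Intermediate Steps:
Function('y')(x) = Mul(Pow(Add(273, x), -1), Add(257, x)) (Function('y')(x) = Mul(Add(257, x), Pow(Add(273, x), -1)) = Mul(Pow(Add(273, x), -1), Add(257, x)))
Pow(Function('y')(151), -1) = Pow(Mul(Pow(Add(273, 151), -1), Add(257, 151)), -1) = Pow(Mul(Pow(424, -1), 408), -1) = Pow(Mul(Rational(1, 424), 408), -1) = Pow(Rational(51, 53), -1) = Rational(53, 51)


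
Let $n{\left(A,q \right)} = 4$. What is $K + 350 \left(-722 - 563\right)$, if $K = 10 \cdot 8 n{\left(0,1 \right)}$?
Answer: $-449430$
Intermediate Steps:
$K = 320$ ($K = 10 \cdot 8 \cdot 4 = 80 \cdot 4 = 320$)
$K + 350 \left(-722 - 563\right) = 320 + 350 \left(-722 - 563\right) = 320 + 350 \left(-1285\right) = 320 - 449750 = -449430$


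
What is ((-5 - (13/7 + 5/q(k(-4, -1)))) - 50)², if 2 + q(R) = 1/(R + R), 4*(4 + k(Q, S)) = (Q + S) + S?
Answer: 76895361/25921 ≈ 2966.5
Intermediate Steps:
k(Q, S) = -4 + S/2 + Q/4 (k(Q, S) = -4 + ((Q + S) + S)/4 = -4 + (Q + 2*S)/4 = -4 + (S/2 + Q/4) = -4 + S/2 + Q/4)
q(R) = -2 + 1/(2*R) (q(R) = -2 + 1/(R + R) = -2 + 1/(2*R))
((-5 - (13/7 + 5/q(k(-4, -1)))) - 50)² = ((-5 - (13/7 + 5/(-2 + 1/(2*(-4 + (½)*(-1) + (¼)*(-4)))))) - 50)² = ((-5 - (13*(⅐) + 5/(-2 + 1/(2*(-4 - ½ - 1))))) - 50)² = ((-5 - (13/7 + 5/(-2 + 1/(2*(-11/2))))) - 50)² = ((-5 - (13/7 + 5/(-2 + (½)*(-2/11)))) - 50)² = ((-5 - (13/7 + 5/(-2 - 1/11))) - 50)² = ((-5 - (13/7 + 5/(-23/11))) - 50)² = ((-5 - (13/7 + 5*(-11/23))) - 50)² = ((-5 - (13/7 - 55/23)) - 50)² = ((-5 - 1*(-86/161)) - 50)² = ((-5 + 86/161) - 50)² = (-719/161 - 50)² = (-8769/161)² = 76895361/25921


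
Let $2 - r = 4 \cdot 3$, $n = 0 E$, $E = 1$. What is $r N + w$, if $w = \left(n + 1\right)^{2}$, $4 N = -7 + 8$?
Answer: $- \frac{3}{2} \approx -1.5$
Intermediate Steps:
$n = 0$ ($n = 0 \cdot 1 = 0$)
$N = \frac{1}{4}$ ($N = \frac{-7 + 8}{4} = \frac{1}{4} \cdot 1 = \frac{1}{4} \approx 0.25$)
$r = -10$ ($r = 2 - 4 \cdot 3 = 2 - 12 = -10$)
$w = 1$ ($w = \left(0 + 1\right)^{2} = 1^{2} = 1$)
$r N + w = \left(-10\right) \frac{1}{4} + 1 = - \frac{5}{2} + 1 = - \frac{3}{2}$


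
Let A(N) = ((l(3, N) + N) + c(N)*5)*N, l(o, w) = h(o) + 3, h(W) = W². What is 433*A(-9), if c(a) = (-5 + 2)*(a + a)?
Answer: -1063881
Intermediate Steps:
l(o, w) = 3 + o² (l(o, w) = o² + 3 = 3 + o²)
c(a) = -6*a
A(N) = N*(12 - 29*N) (A(N) = (((3 + 3²) + N) - 6*N*5)*N = (((3 + 9) + N) - 30*N)*N = ((12 + N) - 30*N)*N = (12 - 29*N)*N = N*(12 - 29*N))
433*A(-9) = 433*(-9*(12 - 29*(-9))) = 433*(-9*(12 + 261)) = 433*(-9*273) = 433*(-2457) = -1063881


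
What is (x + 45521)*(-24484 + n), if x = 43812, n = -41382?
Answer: -5884007378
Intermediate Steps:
(x + 45521)*(-24484 + n) = (43812 + 45521)*(-24484 - 41382) = 89333*(-65866) = -5884007378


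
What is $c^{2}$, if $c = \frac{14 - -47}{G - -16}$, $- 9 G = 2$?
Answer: $\frac{301401}{20164} \approx 14.947$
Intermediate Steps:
$G = - \frac{2}{9}$ ($G = \left(- \frac{1}{9}\right) 2 = - \frac{2}{9} \approx -0.22222$)
$c = \frac{549}{142}$ ($c = \frac{14 - -47}{- \frac{2}{9} - -16} = \frac{14 + 47}{- \frac{2}{9} + 16} = \frac{61}{\frac{142}{9}} = 61 \cdot \frac{9}{142} = \frac{549}{142} \approx 3.8662$)
$c^{2} = \left(\frac{549}{142}\right)^{2} = \frac{301401}{20164}$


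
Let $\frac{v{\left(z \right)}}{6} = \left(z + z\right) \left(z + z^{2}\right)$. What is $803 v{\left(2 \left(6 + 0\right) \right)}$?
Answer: $18038592$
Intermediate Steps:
$v{\left(z \right)} = 12 z \left(z + z^{2}\right)$ ($v{\left(z \right)} = 6 \left(z + z\right) \left(z + z^{2}\right) = 6 \cdot 2 z \left(z + z^{2}\right) = 12 z \left(z + z^{2}\right)$)
$803 v{\left(2 \left(6 + 0\right) \right)} = 803 \cdot 12 \left(2 \left(6 + 0\right)\right)^{2} \left(1 + 2 \left(6 + 0\right)\right) = 803 \cdot 12 \left(2 \cdot 6\right)^{2} \left(1 + 2 \cdot 6\right) = 803 \cdot 12 \cdot 12^{2} \left(1 + 12\right) = 803 \cdot 12 \cdot 144 \cdot 13 = 803 \cdot 22464 = 18038592$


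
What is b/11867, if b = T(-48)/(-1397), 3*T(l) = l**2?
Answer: -768/16578199 ≈ -4.6326e-5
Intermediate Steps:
T(l) = l**2/3
b = -768/1397 (b = ((1/3)*(-48)**2)/(-1397) = ((1/3)*2304)*(-1/1397) = 768*(-1/1397) = -768/1397 ≈ -0.54975)
b/11867 = -768/1397/11867 = -768/1397*1/11867 = -768/16578199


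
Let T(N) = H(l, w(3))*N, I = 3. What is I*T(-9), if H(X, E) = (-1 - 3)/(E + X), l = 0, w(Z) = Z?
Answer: 36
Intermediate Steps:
H(X, E) = -4/(E + X)
T(N) = -4*N/3 (T(N) = (-4/(3 + 0))*N = (-4/3)*N = (-4*⅓)*N = -4*N/3)
I*T(-9) = 3*(-4/3*(-9)) = 3*12 = 36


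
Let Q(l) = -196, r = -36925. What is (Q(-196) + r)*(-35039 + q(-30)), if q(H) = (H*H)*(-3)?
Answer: 1400909419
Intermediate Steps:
q(H) = -3*H**2 (q(H) = H**2*(-3) = -3*H**2)
(Q(-196) + r)*(-35039 + q(-30)) = (-196 - 36925)*(-35039 - 3*(-30)**2) = -37121*(-35039 - 3*900) = -37121*(-35039 - 2700) = -37121*(-37739) = 1400909419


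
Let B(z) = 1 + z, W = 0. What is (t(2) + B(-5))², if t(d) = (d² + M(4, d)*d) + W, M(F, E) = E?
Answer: 16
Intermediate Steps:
t(d) = 2*d² (t(d) = (d² + d*d) + 0 = (d² + d²) + 0 = 2*d² + 0 = 2*d²)
(t(2) + B(-5))² = (2*2² + (1 - 5))² = (2*4 - 4)² = (8 - 4)² = 4² = 16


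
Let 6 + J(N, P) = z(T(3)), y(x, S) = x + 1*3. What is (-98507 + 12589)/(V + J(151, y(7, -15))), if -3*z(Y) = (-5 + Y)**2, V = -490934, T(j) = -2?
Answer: 257754/1472869 ≈ 0.17500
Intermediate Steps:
y(x, S) = 3 + x (y(x, S) = x + 3 = 3 + x)
z(Y) = -(-5 + Y)**2/3
J(N, P) = -67/3 (J(N, P) = -6 - (-5 - 2)**2/3 = -6 - 1/3*(-7)**2 = -6 - 1/3*49 = -6 - 49/3 = -67/3)
(-98507 + 12589)/(V + J(151, y(7, -15))) = (-98507 + 12589)/(-490934 - 67/3) = -85918/(-1472869/3) = -85918*(-3/1472869) = 257754/1472869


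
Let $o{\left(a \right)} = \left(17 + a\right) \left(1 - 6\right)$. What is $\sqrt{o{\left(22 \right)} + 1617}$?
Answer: $3 \sqrt{158} \approx 37.709$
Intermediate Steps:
$o{\left(a \right)} = -85 - 5 a$ ($o{\left(a \right)} = \left(17 + a\right) \left(-5\right) = -85 - 5 a$)
$\sqrt{o{\left(22 \right)} + 1617} = \sqrt{\left(-85 - 110\right) + 1617} = \sqrt{-195 + 1617} = \sqrt{1422} = 3 \sqrt{158}$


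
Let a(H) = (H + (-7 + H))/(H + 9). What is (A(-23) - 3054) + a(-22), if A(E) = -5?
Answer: -39716/13 ≈ -3055.1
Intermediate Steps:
a(H) = (-7 + 2*H)/(9 + H)
(A(-23) - 3054) + a(-22) = (-5 - 3054) + (-7 + 2*(-22))/(9 - 22) = -3059 + (-7 - 44)/(-13) = -3059 - 1/13*(-51) = -3059 + 51/13 = -39716/13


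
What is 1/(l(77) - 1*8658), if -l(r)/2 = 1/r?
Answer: -77/666668 ≈ -0.00011550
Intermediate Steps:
l(r) = -2/r
1/(l(77) - 1*8658) = 1/(-2/77 - 1*8658) = 1/(-2*1/77 - 8658) = 1/(-2/77 - 8658) = 1/(-666668/77) = -77/666668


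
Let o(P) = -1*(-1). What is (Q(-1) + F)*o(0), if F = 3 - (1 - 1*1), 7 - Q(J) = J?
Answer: 11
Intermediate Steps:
Q(J) = 7 - J
F = 3 (F = 3 - (1 - 1) = 3 - 1*0 = 3 + 0 = 3)
o(P) = 1
(Q(-1) + F)*o(0) = ((7 - 1*(-1)) + 3)*1 = ((7 + 1) + 3)*1 = (8 + 3)*1 = 11*1 = 11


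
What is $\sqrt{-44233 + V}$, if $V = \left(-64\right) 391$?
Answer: $i \sqrt{69257} \approx 263.17 i$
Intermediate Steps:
$V = -25024$
$\sqrt{-44233 + V} = \sqrt{-44233 - 25024} = \sqrt{-69257} = i \sqrt{69257}$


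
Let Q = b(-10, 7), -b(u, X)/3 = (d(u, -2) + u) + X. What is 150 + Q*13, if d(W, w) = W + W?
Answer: 1047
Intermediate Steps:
d(W, w) = 2*W
b(u, X) = -9*u - 3*X (b(u, X) = -3*((2*u + u) + X) = -3*(3*u + X) = -3*(X + 3*u) = -9*u - 3*X)
Q = 69 (Q = -9*(-10) - 3*7 = 90 - 21 = 69)
150 + Q*13 = 150 + 69*13 = 150 + 897 = 1047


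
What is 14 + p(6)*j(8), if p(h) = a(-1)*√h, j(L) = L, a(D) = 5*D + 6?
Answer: 14 + 8*√6 ≈ 33.596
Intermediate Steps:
a(D) = 6 + 5*D
p(h) = √h (p(h) = (6 + 5*(-1))*√h = (6 - 5)*√h = 1*√h = √h)
14 + p(6)*j(8) = 14 + √6*8 = 14 + 8*√6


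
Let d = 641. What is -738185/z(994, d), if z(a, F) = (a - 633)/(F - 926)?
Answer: 11072775/19 ≈ 5.8278e+5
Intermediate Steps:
z(a, F) = (-633 + a)/(-926 + F)
-738185/z(994, d) = -738185*(-926 + 641)/(-633 + 994) = -738185/(361/(-285)) = -738185/((-1/285*361)) = -738185/(-19/15) = -738185*(-15/19) = 11072775/19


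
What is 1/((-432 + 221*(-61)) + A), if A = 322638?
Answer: 1/308725 ≈ 3.2391e-6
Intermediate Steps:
1/((-432 + 221*(-61)) + A) = 1/((-432 + 221*(-61)) + 322638) = 1/((-432 - 13481) + 322638) = 1/(-13913 + 322638) = 1/308725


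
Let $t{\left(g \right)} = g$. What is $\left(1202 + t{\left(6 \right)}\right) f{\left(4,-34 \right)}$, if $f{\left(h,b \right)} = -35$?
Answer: $-42280$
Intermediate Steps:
$\left(1202 + t{\left(6 \right)}\right) f{\left(4,-34 \right)} = \left(1202 + 6\right) \left(-35\right) = 1208 \left(-35\right) = -42280$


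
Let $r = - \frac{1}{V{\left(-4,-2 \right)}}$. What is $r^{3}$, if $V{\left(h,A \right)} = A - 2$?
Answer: $\frac{1}{64} \approx 0.015625$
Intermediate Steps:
$V{\left(h,A \right)} = -2 + A$ ($V{\left(h,A \right)} = A - 2 = -2 + A$)
$r = \frac{1}{4}$ ($r = - \frac{1}{-2 - 2} = - \frac{1}{-4} = \left(-1\right) \left(- \frac{1}{4}\right) = \frac{1}{4} \approx 0.25$)
$r^{3} = \left(\frac{1}{4}\right)^{3} = \frac{1}{64}$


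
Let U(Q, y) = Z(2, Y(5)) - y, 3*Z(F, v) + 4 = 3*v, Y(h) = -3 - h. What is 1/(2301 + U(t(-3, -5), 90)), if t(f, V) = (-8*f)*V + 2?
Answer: 3/6605 ≈ 0.00045420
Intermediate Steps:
t(f, V) = 2 - 8*V*f (t(f, V) = -8*V*f + 2 = 2 - 8*V*f)
Z(F, v) = -4/3 + v (Z(F, v) = -4/3 + (3*v)/3 = -4/3 + v)
U(Q, y) = -28/3 - y (U(Q, y) = (-4/3 + (-3 - 1*5)) - y = (-4/3 + (-3 - 5)) - y = (-4/3 - 8) - y = -28/3 - y)
1/(2301 + U(t(-3, -5), 90)) = 1/(2301 + (-28/3 - 1*90)) = 1/(2301 + (-28/3 - 90)) = 1/(2301 - 298/3) = 1/(6605/3) = 3/6605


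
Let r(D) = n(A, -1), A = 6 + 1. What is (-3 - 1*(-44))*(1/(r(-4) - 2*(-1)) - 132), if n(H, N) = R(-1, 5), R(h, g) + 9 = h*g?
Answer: -64985/12 ≈ -5415.4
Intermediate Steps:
A = 7
R(h, g) = -9 + g*h (R(h, g) = -9 + h*g = -9 + g*h)
n(H, N) = -14 (n(H, N) = -9 + 5*(-1) = -9 - 5 = -14)
r(D) = -14
(-3 - 1*(-44))*(1/(r(-4) - 2*(-1)) - 132) = (-3 - 1*(-44))*(1/(-14 - 2*(-1)) - 132) = (-3 + 44)*(1/(-14 + 2) - 132) = 41*(1/(-12) - 132) = 41*(-1/12 - 132) = 41*(-1585/12) = -64985/12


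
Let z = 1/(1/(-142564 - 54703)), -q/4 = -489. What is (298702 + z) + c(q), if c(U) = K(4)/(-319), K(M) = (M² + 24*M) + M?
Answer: 1115781/11 ≈ 1.0143e+5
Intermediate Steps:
q = 1956 (q = -4*(-489) = 1956)
z = -197267 (z = 1/(1/(-197267)) = 1/(-1/197267) = -197267)
K(M) = M² + 25*M
c(U) = -4/11 (c(U) = (4*(25 + 4))/(-319) = (4*29)*(-1/319) = 116*(-1/319) = -4/11)
(298702 + z) + c(q) = (298702 - 197267) - 4/11 = 101435 - 4/11 = 1115781/11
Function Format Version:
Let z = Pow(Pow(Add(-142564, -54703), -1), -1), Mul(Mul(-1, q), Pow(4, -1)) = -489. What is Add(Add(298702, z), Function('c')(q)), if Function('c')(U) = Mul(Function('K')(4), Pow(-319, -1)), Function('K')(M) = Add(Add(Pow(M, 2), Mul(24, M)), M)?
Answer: Rational(1115781, 11) ≈ 1.0143e+5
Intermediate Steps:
q = 1956 (q = Mul(-4, -489) = 1956)
z = -197267 (z = Pow(Pow(-197267, -1), -1) = Pow(Rational(-1, 197267), -1) = -197267)
Function('K')(M) = Add(Pow(M, 2), Mul(25, M))
Function('c')(U) = Rational(-4, 11) (Function('c')(U) = Mul(Mul(4, Add(25, 4)), Pow(-319, -1)) = Mul(Mul(4, 29), Rational(-1, 319)) = Mul(116, Rational(-1, 319)) = Rational(-4, 11))
Add(Add(298702, z), Function('c')(q)) = Add(Add(298702, -197267), Rational(-4, 11)) = Add(101435, Rational(-4, 11)) = Rational(1115781, 11)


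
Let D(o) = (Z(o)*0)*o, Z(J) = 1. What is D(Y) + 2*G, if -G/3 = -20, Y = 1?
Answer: 120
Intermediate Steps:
G = 60 (G = -3*(-20) = 60)
D(o) = 0 (D(o) = (1*0)*o = 0*o = 0)
D(Y) + 2*G = 0 + 2*60 = 0 + 120 = 120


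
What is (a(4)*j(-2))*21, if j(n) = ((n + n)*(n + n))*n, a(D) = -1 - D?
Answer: 3360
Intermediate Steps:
j(n) = 4*n**3 (j(n) = ((2*n)*(2*n))*n = (4*n**2)*n = 4*n**3)
(a(4)*j(-2))*21 = ((-1 - 1*4)*(4*(-2)**3))*21 = ((-1 - 4)*(4*(-8)))*21 = -5*(-32)*21 = 160*21 = 3360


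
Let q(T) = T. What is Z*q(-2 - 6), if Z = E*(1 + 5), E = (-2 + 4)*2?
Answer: -192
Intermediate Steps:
E = 4 (E = 2*2 = 4)
Z = 24 (Z = 4*(1 + 5) = 4*6 = 24)
Z*q(-2 - 6) = 24*(-2 - 6) = 24*(-8) = -192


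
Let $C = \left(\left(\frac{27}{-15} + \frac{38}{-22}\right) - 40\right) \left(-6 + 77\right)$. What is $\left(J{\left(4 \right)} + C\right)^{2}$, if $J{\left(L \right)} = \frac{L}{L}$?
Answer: $\frac{28872466561}{3025} \approx 9.5446 \cdot 10^{6}$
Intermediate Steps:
$C = - \frac{169974}{55}$ ($C = \left(\left(27 \left(- \frac{1}{15}\right) + 38 \left(- \frac{1}{22}\right)\right) - 40\right) 71 = \left(\left(- \frac{9}{5} - \frac{19}{11}\right) - 40\right) 71 = \left(- \frac{194}{55} - 40\right) 71 = \left(- \frac{2394}{55}\right) 71 = - \frac{169974}{55} \approx -3090.4$)
$J{\left(L \right)} = 1$
$\left(J{\left(4 \right)} + C\right)^{2} = \left(1 - \frac{169974}{55}\right)^{2} = \left(- \frac{169919}{55}\right)^{2} = \frac{28872466561}{3025}$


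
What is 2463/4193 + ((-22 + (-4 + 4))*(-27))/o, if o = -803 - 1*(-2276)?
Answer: 2039547/2058763 ≈ 0.99067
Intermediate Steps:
o = 1473 (o = -803 + 2276 = 1473)
2463/4193 + ((-22 + (-4 + 4))*(-27))/o = 2463/4193 + ((-22 + (-4 + 4))*(-27))/1473 = 2463*(1/4193) + ((-22 + 0)*(-27))*(1/1473) = 2463/4193 - 22*(-27)*(1/1473) = 2463/4193 + 594*(1/1473) = 2463/4193 + 198/491 = 2039547/2058763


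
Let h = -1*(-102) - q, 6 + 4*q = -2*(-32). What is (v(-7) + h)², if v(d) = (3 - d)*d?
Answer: 1225/4 ≈ 306.25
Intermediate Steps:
q = 29/2 (q = -3/2 + (-2*(-32))/4 = -3/2 + (¼)*64 = -3/2 + 16 = 29/2 ≈ 14.500)
h = 175/2 (h = -1*(-102) - 1*29/2 = 102 - 29/2 = 175/2 ≈ 87.500)
v(d) = d*(3 - d)
(v(-7) + h)² = (-7*(3 - 1*(-7)) + 175/2)² = (-7*(3 + 7) + 175/2)² = (-7*10 + 175/2)² = (-70 + 175/2)² = (35/2)² = 1225/4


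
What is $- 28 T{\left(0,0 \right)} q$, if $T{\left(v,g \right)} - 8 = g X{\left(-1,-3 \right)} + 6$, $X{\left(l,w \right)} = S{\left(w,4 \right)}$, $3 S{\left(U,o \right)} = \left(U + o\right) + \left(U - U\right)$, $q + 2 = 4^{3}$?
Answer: $-24304$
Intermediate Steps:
$q = 62$ ($q = -2 + 4^{3} = -2 + 64 = 62$)
$S{\left(U,o \right)} = \frac{U}{3} + \frac{o}{3}$ ($S{\left(U,o \right)} = \frac{\left(U + o\right) + \left(U - U\right)}{3} = \frac{\left(U + o\right) + 0}{3} = \frac{U + o}{3} = \frac{U}{3} + \frac{o}{3}$)
$X{\left(l,w \right)} = \frac{4}{3} + \frac{w}{3}$ ($X{\left(l,w \right)} = \frac{w}{3} + \frac{1}{3} \cdot 4 = \frac{w}{3} + \frac{4}{3} = \frac{4}{3} + \frac{w}{3}$)
$T{\left(v,g \right)} = 14 + \frac{g}{3}$ ($T{\left(v,g \right)} = 8 + \left(g \left(\frac{4}{3} + \frac{1}{3} \left(-3\right)\right) + 6\right) = 8 + \left(g \left(\frac{4}{3} - 1\right) + 6\right) = 8 + \left(g \frac{1}{3} + 6\right) = 8 + \left(\frac{g}{3} + 6\right) = 8 + \left(6 + \frac{g}{3}\right) = 14 + \frac{g}{3}$)
$- 28 T{\left(0,0 \right)} q = - 28 \left(14 + \frac{1}{3} \cdot 0\right) 62 = - 28 \left(14 + 0\right) 62 = \left(-28\right) 14 \cdot 62 = \left(-392\right) 62 = -24304$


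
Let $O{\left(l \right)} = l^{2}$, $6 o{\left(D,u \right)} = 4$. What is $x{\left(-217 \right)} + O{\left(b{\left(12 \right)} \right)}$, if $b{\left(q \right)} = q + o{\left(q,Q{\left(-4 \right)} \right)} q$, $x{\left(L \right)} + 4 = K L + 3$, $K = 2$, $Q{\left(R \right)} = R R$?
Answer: $-35$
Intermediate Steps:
$Q{\left(R \right)} = R^{2}$
$o{\left(D,u \right)} = \frac{2}{3}$ ($o{\left(D,u \right)} = \frac{1}{6} \cdot 4 = \frac{2}{3}$)
$x{\left(L \right)} = -1 + 2 L$ ($x{\left(L \right)} = -4 + \left(2 L + 3\right) = -4 + \left(3 + 2 L\right) = -1 + 2 L$)
$b{\left(q \right)} = \frac{5 q}{3}$ ($b{\left(q \right)} = q + \frac{2 q}{3} = \frac{5 q}{3}$)
$x{\left(-217 \right)} + O{\left(b{\left(12 \right)} \right)} = \left(-1 + 2 \left(-217\right)\right) + \left(\frac{5}{3} \cdot 12\right)^{2} = \left(-1 - 434\right) + 20^{2} = -435 + 400 = -35$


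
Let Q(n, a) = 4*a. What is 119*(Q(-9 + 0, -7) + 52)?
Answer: 2856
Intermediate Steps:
119*(Q(-9 + 0, -7) + 52) = 119*(4*(-7) + 52) = 119*(-28 + 52) = 119*24 = 2856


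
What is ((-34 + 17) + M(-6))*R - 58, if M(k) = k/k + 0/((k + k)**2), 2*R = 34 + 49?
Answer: -722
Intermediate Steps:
R = 83/2 (R = (34 + 49)/2 = (1/2)*83 = 83/2 ≈ 41.500)
M(k) = 1 (M(k) = 1 + 0/((2*k)**2) = 1 + 0/((4*k**2)) = 1 + 0*(1/(4*k**2)) = 1 + 0 = 1)
((-34 + 17) + M(-6))*R - 58 = ((-34 + 17) + 1)*(83/2) - 58 = (-17 + 1)*(83/2) - 58 = -16*83/2 - 58 = -664 - 58 = -722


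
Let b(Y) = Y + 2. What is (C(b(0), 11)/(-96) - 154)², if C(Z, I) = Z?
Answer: 54656449/2304 ≈ 23722.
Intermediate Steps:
b(Y) = 2 + Y
(C(b(0), 11)/(-96) - 154)² = ((2 + 0)/(-96) - 154)² = (2*(-1/96) - 154)² = (-1/48 - 154)² = (-7393/48)² = 54656449/2304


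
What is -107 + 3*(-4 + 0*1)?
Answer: -119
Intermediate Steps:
-107 + 3*(-4 + 0*1) = -107 + 3*(-4 + 0) = -107 + 3*(-4) = -107 - 12 = -119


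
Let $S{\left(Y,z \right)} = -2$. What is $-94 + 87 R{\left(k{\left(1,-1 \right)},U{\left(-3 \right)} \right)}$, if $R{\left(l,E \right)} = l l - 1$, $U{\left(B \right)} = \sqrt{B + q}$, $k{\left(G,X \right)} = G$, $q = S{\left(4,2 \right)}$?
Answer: $-94$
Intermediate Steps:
$q = -2$
$U{\left(B \right)} = \sqrt{-2 + B}$ ($U{\left(B \right)} = \sqrt{B - 2} = \sqrt{-2 + B}$)
$R{\left(l,E \right)} = -1 + l^{2}$ ($R{\left(l,E \right)} = l^{2} - 1 = -1 + l^{2}$)
$-94 + 87 R{\left(k{\left(1,-1 \right)},U{\left(-3 \right)} \right)} = -94 + 87 \left(-1 + 1^{2}\right) = -94 + 87 \left(-1 + 1\right) = -94 + 87 \cdot 0 = -94 + 0 = -94$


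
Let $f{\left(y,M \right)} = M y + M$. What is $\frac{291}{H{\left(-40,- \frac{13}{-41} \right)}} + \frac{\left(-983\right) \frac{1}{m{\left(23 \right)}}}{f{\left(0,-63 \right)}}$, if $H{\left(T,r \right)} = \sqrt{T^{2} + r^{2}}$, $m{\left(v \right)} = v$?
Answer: $\frac{983}{1449} + \frac{11931 \sqrt{2689769}}{2689769} \approx 7.9532$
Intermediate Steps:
$f{\left(y,M \right)} = M + M y$
$\frac{291}{H{\left(-40,- \frac{13}{-41} \right)}} + \frac{\left(-983\right) \frac{1}{m{\left(23 \right)}}}{f{\left(0,-63 \right)}} = \frac{291}{\sqrt{\left(-40\right)^{2} + \left(- \frac{13}{-41}\right)^{2}}} + \frac{\left(-983\right) \frac{1}{23}}{\left(-63\right) \left(1 + 0\right)} = \frac{291}{\sqrt{1600 + \left(\left(-13\right) \left(- \frac{1}{41}\right)\right)^{2}}} + \frac{\left(-983\right) \frac{1}{23}}{\left(-63\right) 1} = \frac{291}{\sqrt{1600 + \left(\frac{13}{41}\right)^{2}}} - \frac{983}{23 \left(-63\right)} = \frac{291}{\sqrt{1600 + \frac{169}{1681}}} - - \frac{983}{1449} = \frac{291}{\sqrt{\frac{2689769}{1681}}} + \frac{983}{1449} = \frac{291}{\frac{1}{41} \sqrt{2689769}} + \frac{983}{1449} = 291 \frac{41 \sqrt{2689769}}{2689769} + \frac{983}{1449} = \frac{11931 \sqrt{2689769}}{2689769} + \frac{983}{1449} = \frac{983}{1449} + \frac{11931 \sqrt{2689769}}{2689769}$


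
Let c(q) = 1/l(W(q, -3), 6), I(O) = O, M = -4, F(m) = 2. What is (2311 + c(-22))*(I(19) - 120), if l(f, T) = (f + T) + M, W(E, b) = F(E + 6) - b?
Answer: -1633978/7 ≈ -2.3343e+5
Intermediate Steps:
W(E, b) = 2 - b
l(f, T) = -4 + T + f (l(f, T) = (f + T) - 4 = (T + f) - 4 = -4 + T + f)
c(q) = 1/7 (c(q) = 1/(-4 + 6 + (2 - 1*(-3))) = 1/(-4 + 6 + (2 + 3)) = 1/(-4 + 6 + 5) = 1/7)
(2311 + c(-22))*(I(19) - 120) = (2311 + 1/7)*(19 - 120) = (16178/7)*(-101) = -1633978/7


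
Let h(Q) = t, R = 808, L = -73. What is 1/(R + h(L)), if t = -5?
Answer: 1/803 ≈ 0.0012453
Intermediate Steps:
h(Q) = -5
1/(R + h(L)) = 1/(808 - 5) = 1/803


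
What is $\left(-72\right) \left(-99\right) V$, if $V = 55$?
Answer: $392040$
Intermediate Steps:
$\left(-72\right) \left(-99\right) V = \left(-72\right) \left(-99\right) 55 = 7128 \cdot 55 = 392040$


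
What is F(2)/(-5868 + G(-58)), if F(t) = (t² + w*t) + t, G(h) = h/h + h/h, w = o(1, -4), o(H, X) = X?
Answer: 1/2933 ≈ 0.00034095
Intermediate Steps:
w = -4
G(h) = 2 (G(h) = 1 + 1 = 2)
F(t) = t² - 3*t (F(t) = (t² - 4*t) + t = t² - 3*t)
F(2)/(-5868 + G(-58)) = (2*(-3 + 2))/(-5868 + 2) = (2*(-1))/(-5866) = -1/5866*(-2) = 1/2933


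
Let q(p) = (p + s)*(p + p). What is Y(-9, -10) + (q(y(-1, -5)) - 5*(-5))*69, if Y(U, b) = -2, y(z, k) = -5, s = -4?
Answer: 7933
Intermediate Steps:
q(p) = 2*p*(-4 + p) (q(p) = (p - 4)*(p + p) = (-4 + p)*(2*p) = 2*p*(-4 + p))
Y(-9, -10) + (q(y(-1, -5)) - 5*(-5))*69 = -2 + (2*(-5)*(-4 - 5) - 5*(-5))*69 = -2 + (2*(-5)*(-9) + 25)*69 = -2 + (90 + 25)*69 = -2 + 115*69 = -2 + 7935 = 7933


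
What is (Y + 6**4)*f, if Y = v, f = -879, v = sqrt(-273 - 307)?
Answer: -1139184 - 1758*I*sqrt(145) ≈ -1.1392e+6 - 21169.0*I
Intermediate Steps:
v = 2*I*sqrt(145) (v = sqrt(-580) = 2*I*sqrt(145) ≈ 24.083*I)
Y = 2*I*sqrt(145) ≈ 24.083*I
(Y + 6**4)*f = (2*I*sqrt(145) + 6**4)*(-879) = (2*I*sqrt(145) + 1296)*(-879) = (1296 + 2*I*sqrt(145))*(-879) = -1139184 - 1758*I*sqrt(145)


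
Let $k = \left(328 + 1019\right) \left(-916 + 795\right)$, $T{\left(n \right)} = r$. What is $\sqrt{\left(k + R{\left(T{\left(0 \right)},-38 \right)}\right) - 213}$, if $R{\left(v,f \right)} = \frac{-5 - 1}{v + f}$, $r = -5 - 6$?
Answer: $\frac{i \sqrt{7996794}}{7} \approx 403.98 i$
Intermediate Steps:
$r = -11$ ($r = -5 - 6 = -11$)
$T{\left(n \right)} = -11$
$k = -162987$ ($k = 1347 \left(-121\right) = -162987$)
$R{\left(v,f \right)} = - \frac{6}{f + v}$
$\sqrt{\left(k + R{\left(T{\left(0 \right)},-38 \right)}\right) - 213} = \sqrt{\left(-162987 - \frac{6}{-38 - 11}\right) - 213} = \sqrt{\left(-162987 - \frac{6}{-49}\right) - 213} = \sqrt{\left(-162987 - - \frac{6}{49}\right) - 213} = \sqrt{\left(-162987 + \frac{6}{49}\right) - 213} = \sqrt{- \frac{7986357}{49} - 213} = \sqrt{- \frac{7996794}{49}} = \frac{i \sqrt{7996794}}{7}$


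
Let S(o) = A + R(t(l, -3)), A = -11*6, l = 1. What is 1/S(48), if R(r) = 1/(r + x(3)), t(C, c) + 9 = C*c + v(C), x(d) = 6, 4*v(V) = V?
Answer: -23/1522 ≈ -0.015112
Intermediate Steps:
v(V) = V/4
A = -66
t(C, c) = -9 + C/4 + C*c (t(C, c) = -9 + (C*c + C/4) = -9 + (C/4 + C*c) = -9 + C/4 + C*c)
R(r) = 1/(6 + r) (R(r) = 1/(r + 6) = 1/(6 + r))
S(o) = -1522/23 (S(o) = -66 + 1/(6 + (-9 + (¼)*1 + 1*(-3))) = -66 + 1/(6 + (-9 + ¼ - 3)) = -66 + 1/(6 - 47/4) = -66 + 1/(-23/4) = -66 - 4/23 = -1522/23)
1/S(48) = 1/(-1522/23) = -23/1522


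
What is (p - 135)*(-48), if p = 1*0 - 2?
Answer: 6576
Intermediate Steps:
p = -2 (p = 0 - 2 = -2)
(p - 135)*(-48) = (-2 - 135)*(-48) = -137*(-48) = 6576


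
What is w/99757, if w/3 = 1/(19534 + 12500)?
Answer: 1/1065205246 ≈ 9.3879e-10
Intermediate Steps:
w = 1/10678 (w = 3/(19534 + 12500) = 3/32034 = 3*(1/32034) = 1/10678 ≈ 9.3651e-5)
w/99757 = (1/10678)/99757 = (1/10678)*(1/99757) = 1/1065205246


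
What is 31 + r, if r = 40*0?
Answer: 31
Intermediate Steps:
r = 0
31 + r = 31 + 0 = 31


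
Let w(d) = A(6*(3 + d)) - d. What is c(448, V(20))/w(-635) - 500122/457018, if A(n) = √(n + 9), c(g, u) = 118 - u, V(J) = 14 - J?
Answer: (-250061*√3783 + 130453619*I)/(228509*(√3783 - 635*I)) ≈ -0.90086 - 0.018739*I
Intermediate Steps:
A(n) = √(9 + n)
w(d) = √(27 + 6*d) - d (w(d) = √(9 + 6*(3 + d)) - d = √(9 + (18 + 6*d)) - d = √(27 + 6*d) - d)
c(448, V(20))/w(-635) - 500122/457018 = (118 - (14 - 1*20))/(√(27 + 6*(-635)) - 1*(-635)) - 500122/457018 = (118 - (14 - 20))/(√(27 - 3810) + 635) - 500122*1/457018 = (118 - 1*(-6))/(√(-3783) + 635) - 250061/228509 = (118 + 6)/(I*√3783 + 635) - 250061/228509 = 124/(635 + I*√3783) - 250061/228509 = -250061/228509 + 124/(635 + I*√3783)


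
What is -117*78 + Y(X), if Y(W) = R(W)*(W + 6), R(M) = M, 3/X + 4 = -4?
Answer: -584199/64 ≈ -9128.1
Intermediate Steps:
X = -3/8 (X = 3/(-4 - 4) = 3/(-8) = 3*(-⅛) = -3/8 ≈ -0.37500)
Y(W) = W*(6 + W) (Y(W) = W*(W + 6) = W*(6 + W))
-117*78 + Y(X) = -117*78 - 3*(6 - 3/8)/8 = -9126 - 3/8*45/8 = -9126 - 135/64 = -584199/64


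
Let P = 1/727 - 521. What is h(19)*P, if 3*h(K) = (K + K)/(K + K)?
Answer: -378766/2181 ≈ -173.67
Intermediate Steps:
h(K) = ⅓ (h(K) = ((K + K)/(K + K))/3 = ((2*K)/((2*K)))/3 = ((2*K)*(1/(2*K)))/3 = (⅓)*1 = ⅓)
P = -378766/727 (P = 1/727 - 521 = -378766/727 ≈ -521.00)
h(19)*P = (⅓)*(-378766/727) = -378766/2181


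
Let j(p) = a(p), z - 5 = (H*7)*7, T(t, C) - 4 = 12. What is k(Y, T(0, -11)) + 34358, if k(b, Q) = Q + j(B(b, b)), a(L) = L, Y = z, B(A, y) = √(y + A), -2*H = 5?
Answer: 34374 + I*√235 ≈ 34374.0 + 15.33*I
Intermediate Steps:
H = -5/2 (H = -½*5 = -5/2 ≈ -2.5000)
T(t, C) = 16 (T(t, C) = 4 + 12 = 16)
B(A, y) = √(A + y)
z = -235/2 (z = 5 - 5/2*7*7 = 5 - 35/2*7 = 5 - 245/2 = -235/2 ≈ -117.50)
Y = -235/2 ≈ -117.50
j(p) = p
k(b, Q) = Q + √2*√b (k(b, Q) = Q + √(b + b) = Q + √(2*b) = Q + √2*√b)
k(Y, T(0, -11)) + 34358 = (16 + √2*√(-235/2)) + 34358 = (16 + √2*(I*√470/2)) + 34358 = (16 + I*√235) + 34358 = 34374 + I*√235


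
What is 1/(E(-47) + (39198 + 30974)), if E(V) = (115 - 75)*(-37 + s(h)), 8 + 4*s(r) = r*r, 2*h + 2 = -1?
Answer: 2/137269 ≈ 1.4570e-5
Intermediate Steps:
h = -3/2 (h = -1 + (½)*(-1) = -1 - ½ = -3/2 ≈ -1.5000)
s(r) = -2 + r²/4 (s(r) = -2 + (r*r)/4 = -2 + r²/4)
E(V) = -3075/2 (E(V) = (115 - 75)*(-37 + (-2 + (-3/2)²/4)) = 40*(-37 + (-2 + (¼)*(9/4))) = 40*(-37 + (-2 + 9/16)) = 40*(-37 - 23/16) = 40*(-615/16) = -3075/2)
1/(E(-47) + (39198 + 30974)) = 1/(-3075/2 + (39198 + 30974)) = 1/(-3075/2 + 70172) = 1/(137269/2) = 2/137269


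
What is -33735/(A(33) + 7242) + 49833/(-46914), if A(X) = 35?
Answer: -92632311/16256818 ≈ -5.6981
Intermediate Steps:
-33735/(A(33) + 7242) + 49833/(-46914) = -33735/(35 + 7242) + 49833/(-46914) = -33735/7277 + 49833*(-1/46914) = -33735*1/7277 - 2373/2234 = -33735/7277 - 2373/2234 = -92632311/16256818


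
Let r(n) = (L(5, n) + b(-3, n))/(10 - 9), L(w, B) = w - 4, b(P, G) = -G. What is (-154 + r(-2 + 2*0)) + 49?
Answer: -102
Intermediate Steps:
L(w, B) = -4 + w
r(n) = 1 - n (r(n) = ((-4 + 5) - n)/(10 - 9) = (1 - n)/1 = (1 - n)*1 = 1 - n)
(-154 + r(-2 + 2*0)) + 49 = (-154 + (1 - (-2 + 2*0))) + 49 = (-154 + (1 - (-2 + 0))) + 49 = (-154 + (1 - 1*(-2))) + 49 = (-154 + (1 + 2)) + 49 = (-154 + 3) + 49 = -151 + 49 = -102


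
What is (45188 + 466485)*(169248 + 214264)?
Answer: 196232735576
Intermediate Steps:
(45188 + 466485)*(169248 + 214264) = 511673*383512 = 196232735576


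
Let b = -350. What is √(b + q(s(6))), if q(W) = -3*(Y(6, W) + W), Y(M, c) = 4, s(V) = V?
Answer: 2*I*√95 ≈ 19.494*I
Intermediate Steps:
q(W) = -12 - 3*W (q(W) = -3*(4 + W) = -12 - 3*W)
√(b + q(s(6))) = √(-350 + (-12 - 3*6)) = √(-350 + (-12 - 18)) = √(-350 - 30) = √(-380) = 2*I*√95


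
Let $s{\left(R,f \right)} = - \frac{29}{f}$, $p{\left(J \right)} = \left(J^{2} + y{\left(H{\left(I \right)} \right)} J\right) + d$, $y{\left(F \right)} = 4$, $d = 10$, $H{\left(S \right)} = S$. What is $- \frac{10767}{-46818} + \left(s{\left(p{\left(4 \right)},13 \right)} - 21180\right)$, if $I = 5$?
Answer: $- \frac{4297361957}{202878} \approx -21182.0$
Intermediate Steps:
$p{\left(J \right)} = 10 + J^{2} + 4 J$ ($p{\left(J \right)} = \left(J^{2} + 4 J\right) + 10 = 10 + J^{2} + 4 J$)
$- \frac{10767}{-46818} + \left(s{\left(p{\left(4 \right)},13 \right)} - 21180\right) = - \frac{10767}{-46818} - \left(21180 + \frac{29}{13}\right) = \left(-10767\right) \left(- \frac{1}{46818}\right) - \frac{275369}{13} = \frac{3589}{15606} - \frac{275369}{13} = - \frac{4297361957}{202878}$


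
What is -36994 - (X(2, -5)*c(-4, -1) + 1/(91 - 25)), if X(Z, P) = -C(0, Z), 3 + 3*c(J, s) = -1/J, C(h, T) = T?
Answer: -1220863/33 ≈ -36996.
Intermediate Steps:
c(J, s) = -1 - 1/(3*J) (c(J, s) = -1 + (-1/J)/3 = -1 - 1/(3*J))
X(Z, P) = -Z
-36994 - (X(2, -5)*c(-4, -1) + 1/(91 - 25)) = -36994 - ((-1*2)*((-⅓ - 1*(-4))/(-4)) + 1/(91 - 25)) = -36994 - (-(-1)*(-⅓ + 4)/2 + 1/66) = -36994 - (-(-1)*11/(2*3) + 1/66) = -36994 - (-2*(-11/12) + 1/66) = -36994 - (11/6 + 1/66) = -36994 - 1*61/33 = -36994 - 61/33 = -1220863/33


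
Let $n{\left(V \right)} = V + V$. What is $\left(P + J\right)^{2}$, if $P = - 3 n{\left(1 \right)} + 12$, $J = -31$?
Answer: $625$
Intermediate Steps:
$n{\left(V \right)} = 2 V$
$P = 6$ ($P = - 3 \cdot 2 \cdot 1 + 12 = \left(-3\right) 2 + 12 = -6 + 12 = 6$)
$\left(P + J\right)^{2} = \left(6 - 31\right)^{2} = \left(-25\right)^{2} = 625$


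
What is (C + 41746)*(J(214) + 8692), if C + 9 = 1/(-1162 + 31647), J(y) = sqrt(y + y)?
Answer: 11059287460632/30485 + 2544704892*sqrt(107)/30485 ≈ 3.6364e+8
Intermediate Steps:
J(y) = sqrt(2)*sqrt(y) (J(y) = sqrt(2*y) = sqrt(2)*sqrt(y))
C = -274364/30485 (C = -9 + 1/(-1162 + 31647) = -9 + 1/30485 = -274364/30485 ≈ -9.0000)
(C + 41746)*(J(214) + 8692) = (-274364/30485 + 41746)*(sqrt(2)*sqrt(214) + 8692) = 1272352446*(2*sqrt(107) + 8692)/30485 = 1272352446*(8692 + 2*sqrt(107))/30485 = 11059287460632/30485 + 2544704892*sqrt(107)/30485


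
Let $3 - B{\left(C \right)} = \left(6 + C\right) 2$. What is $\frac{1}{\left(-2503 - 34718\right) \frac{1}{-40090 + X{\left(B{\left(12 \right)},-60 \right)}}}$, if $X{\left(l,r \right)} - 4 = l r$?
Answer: $\frac{12702}{12407} \approx 1.0238$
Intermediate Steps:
$B{\left(C \right)} = -9 - 2 C$ ($B{\left(C \right)} = 3 - \left(6 + C\right) 2 = 3 - \left(12 + 2 C\right) = -9 - 2 C$)
$X{\left(l,r \right)} = 4 + l r$
$\frac{1}{\left(-2503 - 34718\right) \frac{1}{-40090 + X{\left(B{\left(12 \right)},-60 \right)}}} = \frac{1}{\left(-2503 - 34718\right) \frac{1}{-40090 + \left(4 + \left(-9 - 24\right) \left(-60\right)\right)}} = \frac{1}{\left(-37221\right) \frac{1}{-40090 + \left(4 + \left(-9 - 24\right) \left(-60\right)\right)}} = \frac{1}{\left(-37221\right) \frac{1}{-40090 + \left(4 - -1980\right)}} = \frac{1}{\left(-37221\right) \frac{1}{-40090 + \left(4 + 1980\right)}} = \frac{1}{\left(-37221\right) \frac{1}{-40090 + 1984}} = \frac{1}{\left(-37221\right) \frac{1}{-38106}} = \frac{1}{\left(-37221\right) \left(- \frac{1}{38106}\right)} = \frac{1}{\frac{12407}{12702}} = \frac{12702}{12407}$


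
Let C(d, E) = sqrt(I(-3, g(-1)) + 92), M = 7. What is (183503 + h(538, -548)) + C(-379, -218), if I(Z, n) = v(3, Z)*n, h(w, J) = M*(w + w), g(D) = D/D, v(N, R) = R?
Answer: 191035 + sqrt(89) ≈ 1.9104e+5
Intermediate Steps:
g(D) = 1
h(w, J) = 14*w (h(w, J) = 7*(w + w) = 7*(2*w) = 14*w)
I(Z, n) = Z*n
C(d, E) = sqrt(89) (C(d, E) = sqrt(-3*1 + 92) = sqrt(-3 + 92) = sqrt(89))
(183503 + h(538, -548)) + C(-379, -218) = (183503 + 14*538) + sqrt(89) = (183503 + 7532) + sqrt(89) = 191035 + sqrt(89)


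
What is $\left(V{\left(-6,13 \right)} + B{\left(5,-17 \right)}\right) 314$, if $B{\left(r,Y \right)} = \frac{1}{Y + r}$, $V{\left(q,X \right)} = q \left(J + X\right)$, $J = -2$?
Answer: $- \frac{124501}{6} \approx -20750.0$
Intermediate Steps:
$V{\left(q,X \right)} = q \left(-2 + X\right)$
$\left(V{\left(-6,13 \right)} + B{\left(5,-17 \right)}\right) 314 = \left(- 6 \left(-2 + 13\right) + \frac{1}{-17 + 5}\right) 314 = \left(\left(-6\right) 11 + \frac{1}{-12}\right) 314 = \left(-66 - \frac{1}{12}\right) 314 = \left(- \frac{793}{12}\right) 314 = - \frac{124501}{6}$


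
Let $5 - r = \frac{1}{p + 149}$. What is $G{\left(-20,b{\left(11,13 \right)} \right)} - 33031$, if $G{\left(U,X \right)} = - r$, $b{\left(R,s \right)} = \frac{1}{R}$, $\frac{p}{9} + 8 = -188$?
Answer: $- \frac{53353141}{1615} \approx -33036.0$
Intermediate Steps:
$p = -1764$ ($p = -72 + 9 \left(-188\right) = -72 - 1692 = -1764$)
$r = \frac{8076}{1615}$ ($r = 5 - \frac{1}{-1764 + 149} = 5 - \frac{1}{-1615} = 5 - - \frac{1}{1615} = 5 + \frac{1}{1615} = \frac{8076}{1615} \approx 5.0006$)
$G{\left(U,X \right)} = - \frac{8076}{1615}$ ($G{\left(U,X \right)} = \left(-1\right) \frac{8076}{1615} = - \frac{8076}{1615}$)
$G{\left(-20,b{\left(11,13 \right)} \right)} - 33031 = - \frac{8076}{1615} - 33031 = - \frac{53353141}{1615}$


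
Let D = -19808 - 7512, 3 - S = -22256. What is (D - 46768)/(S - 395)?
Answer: -3087/911 ≈ -3.3886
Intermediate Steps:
S = 22259 (S = 3 - 1*(-22256) = 3 + 22256 = 22259)
D = -27320
(D - 46768)/(S - 395) = (-27320 - 46768)/(22259 - 395) = -74088/21864 = -74088*1/21864 = -3087/911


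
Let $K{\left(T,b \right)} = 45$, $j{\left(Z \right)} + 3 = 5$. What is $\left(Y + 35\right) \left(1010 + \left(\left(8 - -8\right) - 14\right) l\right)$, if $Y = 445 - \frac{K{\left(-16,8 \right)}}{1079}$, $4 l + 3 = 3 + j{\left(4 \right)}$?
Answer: $\frac{523571625}{1079} \approx 4.8524 \cdot 10^{5}$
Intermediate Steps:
$j{\left(Z \right)} = 2$ ($j{\left(Z \right)} = -3 + 5 = 2$)
$l = \frac{1}{2}$ ($l = - \frac{3}{4} + \frac{3 + 2}{4} = - \frac{3}{4} + \frac{1}{4} \cdot 5 = - \frac{3}{4} + \frac{5}{4} = \frac{1}{2} \approx 0.5$)
$Y = \frac{480110}{1079}$ ($Y = 445 - \frac{45}{1079} = \frac{480110}{1079} \approx 444.96$)
$\left(Y + 35\right) \left(1010 + \left(\left(8 - -8\right) - 14\right) l\right) = \left(\frac{480110}{1079} + 35\right) \left(1010 + \left(\left(8 - -8\right) - 14\right) \frac{1}{2}\right) = \frac{517875 \left(1010 + \left(\left(8 + 8\right) - 14\right) \frac{1}{2}\right)}{1079} = \frac{517875 \left(1010 + \left(16 - 14\right) \frac{1}{2}\right)}{1079} = \frac{517875 \left(1010 + 2 \cdot \frac{1}{2}\right)}{1079} = \frac{517875 \left(1010 + 1\right)}{1079} = \frac{517875}{1079} \cdot 1011 = \frac{523571625}{1079}$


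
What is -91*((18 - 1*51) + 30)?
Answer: 273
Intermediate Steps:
-91*((18 - 1*51) + 30) = -91*((18 - 51) + 30) = -91*(-33 + 30) = -91*(-3) = 273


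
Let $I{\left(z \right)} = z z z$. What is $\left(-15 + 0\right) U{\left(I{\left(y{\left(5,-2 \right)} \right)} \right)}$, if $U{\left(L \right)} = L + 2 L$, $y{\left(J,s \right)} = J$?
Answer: $-5625$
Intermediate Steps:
$I{\left(z \right)} = z^{3}$ ($I{\left(z \right)} = z z^{2} = z^{3}$)
$U{\left(L \right)} = 3 L$
$\left(-15 + 0\right) U{\left(I{\left(y{\left(5,-2 \right)} \right)} \right)} = \left(-15 + 0\right) 3 \cdot 5^{3} = - 15 \cdot 3 \cdot 125 = \left(-15\right) 375 = -5625$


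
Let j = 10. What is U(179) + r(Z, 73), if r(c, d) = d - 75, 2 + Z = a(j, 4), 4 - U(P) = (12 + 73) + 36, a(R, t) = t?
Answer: -119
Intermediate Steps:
U(P) = -117 (U(P) = 4 - ((12 + 73) + 36) = 4 - (85 + 36) = 4 - 1*121 = 4 - 121 = -117)
Z = 2 (Z = -2 + 4 = 2)
r(c, d) = -75 + d
U(179) + r(Z, 73) = -117 + (-75 + 73) = -117 - 2 = -119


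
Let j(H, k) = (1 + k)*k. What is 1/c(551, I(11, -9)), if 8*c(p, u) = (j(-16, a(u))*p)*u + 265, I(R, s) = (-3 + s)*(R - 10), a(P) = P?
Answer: -8/872519 ≈ -9.1689e-6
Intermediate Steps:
j(H, k) = k*(1 + k)
I(R, s) = (-10 + R)*(-3 + s) (I(R, s) = (-3 + s)*(-10 + R) = (-10 + R)*(-3 + s))
c(p, u) = 265/8 + p*u²*(1 + u)/8 (c(p, u) = (((u*(1 + u))*p)*u + 265)/8 = ((p*u*(1 + u))*u + 265)/8 = (p*u²*(1 + u) + 265)/8 = (265 + p*u²*(1 + u))/8 = 265/8 + p*u²*(1 + u)/8)
1/c(551, I(11, -9)) = 1/(265/8 + (⅛)*551*(30 - 10*(-9) - 3*11 + 11*(-9))²*(1 + (30 - 10*(-9) - 3*11 + 11*(-9)))) = 1/(265/8 + (⅛)*551*(30 + 90 - 33 - 99)²*(1 + (30 + 90 - 33 - 99))) = 1/(265/8 + (⅛)*551*(-12)²*(1 - 12)) = 1/(265/8 + (⅛)*551*144*(-11)) = 1/(265/8 - 109098) = 1/(-872519/8) = -8/872519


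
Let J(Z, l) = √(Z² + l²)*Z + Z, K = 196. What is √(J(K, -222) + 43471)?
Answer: √(43667 + 1960*√877) ≈ 318.92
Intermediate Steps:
J(Z, l) = Z + Z*√(Z² + l²) (J(Z, l) = Z*√(Z² + l²) + Z = Z + Z*√(Z² + l²))
√(J(K, -222) + 43471) = √(196*(1 + √(196² + (-222)²)) + 43471) = √(196*(1 + √(38416 + 49284)) + 43471) = √(196*(1 + √87700) + 43471) = √(196*(1 + 10*√877) + 43471) = √((196 + 1960*√877) + 43471) = √(43667 + 1960*√877)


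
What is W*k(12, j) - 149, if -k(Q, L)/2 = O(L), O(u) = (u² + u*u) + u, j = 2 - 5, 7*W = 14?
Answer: -209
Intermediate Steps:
W = 2 (W = (⅐)*14 = 2)
j = -3
O(u) = u + 2*u² (O(u) = (u² + u²) + u = 2*u² + u = u + 2*u²)
k(Q, L) = -2*L*(1 + 2*L)
W*k(12, j) - 149 = 2*(-2*(-3)*(1 + 2*(-3))) - 149 = 2*(-2*(-3)*(1 - 6)) - 149 = 2*(-2*(-3)*(-5)) - 149 = 2*(-30) - 149 = -60 - 149 = -209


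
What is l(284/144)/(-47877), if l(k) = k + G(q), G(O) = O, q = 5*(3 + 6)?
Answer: -1691/1723572 ≈ -0.00098110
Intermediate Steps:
q = 45 (q = 5*9 = 45)
l(k) = 45 + k (l(k) = k + 45 = 45 + k)
l(284/144)/(-47877) = (45 + 284/144)/(-47877) = (45 + 284*(1/144))*(-1/47877) = (45 + 71/36)*(-1/47877) = (1691/36)*(-1/47877) = -1691/1723572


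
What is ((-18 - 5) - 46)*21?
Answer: -1449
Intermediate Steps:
((-18 - 5) - 46)*21 = (-23 - 46)*21 = -69*21 = -1449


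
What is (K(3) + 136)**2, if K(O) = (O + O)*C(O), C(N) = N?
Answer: 23716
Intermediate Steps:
K(O) = 2*O**2 (K(O) = (O + O)*O = (2*O)*O = 2*O**2)
(K(3) + 136)**2 = (2*3**2 + 136)**2 = (2*9 + 136)**2 = (18 + 136)**2 = 154**2 = 23716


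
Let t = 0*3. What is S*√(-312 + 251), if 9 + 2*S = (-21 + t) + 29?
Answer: -I*√61/2 ≈ -3.9051*I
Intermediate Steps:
t = 0
S = -½ (S = -9/2 + ((-21 + 0) + 29)/2 = -9/2 + (-21 + 29)/2 = -9/2 + (½)*8 = -9/2 + 4 = -½ ≈ -0.50000)
S*√(-312 + 251) = -√(-312 + 251)/2 = -I*√61/2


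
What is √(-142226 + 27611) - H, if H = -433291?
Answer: 433291 + 9*I*√1415 ≈ 4.3329e+5 + 338.55*I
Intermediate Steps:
√(-142226 + 27611) - H = √(-142226 + 27611) - 1*(-433291) = √(-114615) + 433291 = 9*I*√1415 + 433291 = 433291 + 9*I*√1415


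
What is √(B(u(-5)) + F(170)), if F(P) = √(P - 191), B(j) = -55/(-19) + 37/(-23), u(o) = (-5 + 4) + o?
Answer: √(245594 + 190969*I*√21)/437 ≈ 1.7386 + 1.3179*I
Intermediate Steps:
u(o) = -1 + o
B(j) = 562/437 (B(j) = -55*(-1/19) + 37*(-1/23) = 55/19 - 37/23 = 562/437)
F(P) = √(-191 + P)
√(B(u(-5)) + F(170)) = √(562/437 + √(-191 + 170)) = √(562/437 + √(-21)) = √(562/437 + I*√21)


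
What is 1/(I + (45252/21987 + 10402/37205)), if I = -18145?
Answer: -12984545/235574214907 ≈ -5.5119e-5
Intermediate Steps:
1/(I + (45252/21987 + 10402/37205)) = 1/(-18145 + (45252/21987 + 10402/37205)) = 1/(-18145 + (45252*(1/21987) + 10402*(1/37205))) = 1/(-18145 + (5028/2443 + 1486/5315)) = 1/(-18145 + 30354118/12984545) = 1/(-235574214907/12984545) = -12984545/235574214907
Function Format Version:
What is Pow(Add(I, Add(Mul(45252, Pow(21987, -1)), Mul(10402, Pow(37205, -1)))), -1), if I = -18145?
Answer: Rational(-12984545, 235574214907) ≈ -5.5119e-5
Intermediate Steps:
Pow(Add(I, Add(Mul(45252, Pow(21987, -1)), Mul(10402, Pow(37205, -1)))), -1) = Pow(Add(-18145, Add(Mul(45252, Pow(21987, -1)), Mul(10402, Pow(37205, -1)))), -1) = Pow(Add(-18145, Add(Mul(45252, Rational(1, 21987)), Mul(10402, Rational(1, 37205)))), -1) = Pow(Add(-18145, Add(Rational(5028, 2443), Rational(1486, 5315))), -1) = Pow(Add(-18145, Rational(30354118, 12984545)), -1) = Pow(Rational(-235574214907, 12984545), -1) = Rational(-12984545, 235574214907)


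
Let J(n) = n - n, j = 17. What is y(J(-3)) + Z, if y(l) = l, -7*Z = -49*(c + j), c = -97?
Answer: -560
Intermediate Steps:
J(n) = 0
Z = -560 (Z = -(-7)*(-97 + 17) = -(-7)*(-80) = -1/7*3920 = -560)
y(J(-3)) + Z = 0 - 560 = -560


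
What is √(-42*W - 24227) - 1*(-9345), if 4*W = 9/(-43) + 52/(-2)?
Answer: 9345 + I*√177147530/86 ≈ 9345.0 + 154.76*I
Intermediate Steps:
W = -1127/172 (W = (9/(-43) + 52/(-2))/4 = (9*(-1/43) + 52*(-½))/4 = (-9/43 - 26)/4 = (¼)*(-1127/43) = -1127/172 ≈ -6.5523)
√(-42*W - 24227) - 1*(-9345) = √(-42*(-1127/172) - 24227) - 1*(-9345) = √(23667/86 - 24227) + 9345 = √(-2059855/86) + 9345 = I*√177147530/86 + 9345 = 9345 + I*√177147530/86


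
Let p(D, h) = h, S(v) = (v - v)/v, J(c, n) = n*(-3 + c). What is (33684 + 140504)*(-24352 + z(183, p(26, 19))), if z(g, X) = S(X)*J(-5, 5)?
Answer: -4241826176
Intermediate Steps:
S(v) = 0 (S(v) = 0/v = 0)
z(g, X) = 0 (z(g, X) = 0*(5*(-3 - 5)) = 0*(5*(-8)) = 0*(-40) = 0)
(33684 + 140504)*(-24352 + z(183, p(26, 19))) = (33684 + 140504)*(-24352 + 0) = 174188*(-24352) = -4241826176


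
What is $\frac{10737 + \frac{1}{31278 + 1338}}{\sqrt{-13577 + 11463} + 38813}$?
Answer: $\frac{13592234702309}{49134408523128} - \frac{350197993 i \sqrt{2114}}{49134408523128} \approx 0.27663 - 0.0003277 i$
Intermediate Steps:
$\frac{10737 + \frac{1}{31278 + 1338}}{\sqrt{-13577 + 11463} + 38813} = \frac{10737 + \frac{1}{32616}}{\sqrt{-2114} + 38813} = \frac{10737 + \frac{1}{32616}}{i \sqrt{2114} + 38813} = \frac{350197993}{32616 \left(38813 + i \sqrt{2114}\right)}$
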